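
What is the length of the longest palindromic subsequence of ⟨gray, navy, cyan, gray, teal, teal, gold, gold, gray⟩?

4

One longest palindromic subsequence is gray gold gold gray (positions 1,7,8,9); it reads the same forward and backward, and the interval DP gives dp[1][9] = 4.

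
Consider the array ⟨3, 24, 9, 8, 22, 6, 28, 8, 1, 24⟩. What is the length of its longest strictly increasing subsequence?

4

One longest increasing subsequence is 3, 9, 22, 28 (positions 1,3,5,7), of length 4; no longer one exists.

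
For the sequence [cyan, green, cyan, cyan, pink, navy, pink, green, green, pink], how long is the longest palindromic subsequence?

Using dp[i][j] = 2 + dp[i+1][j−1] if the ends match, else max(dp[i+1][j], dp[i][j−1]):
dp[1][10] = 5. A witness is green pink navy pink green at positions 2,5,6,7,9.

5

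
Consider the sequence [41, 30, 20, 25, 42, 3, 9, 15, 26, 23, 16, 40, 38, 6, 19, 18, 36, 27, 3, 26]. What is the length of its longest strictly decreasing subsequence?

Let dp[i] be the longest decreasing subsequence ending at position i. Then dp = [1, 2, 3, 3, 1, 4, 4, 4, 3, 4, 5, 2, 3, 6, 5, 6, 4, 5, 7, 6].
The maximum is 7; one witness is 41, 30, 25, 23, 16, 6, 3 at positions 1,2,4,10,11,14,19.

7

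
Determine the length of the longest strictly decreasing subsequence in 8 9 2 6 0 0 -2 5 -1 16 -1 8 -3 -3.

Scanning left to right, the best length ending at each element is: 8→1, 9→1, 2→2, 6→2, 0→3, 0→3, -2→4, 5→3, -1→4, 16→1, -1→4, 8→2, -3→5, -3→5.
So the longest decreasing subsequence has length 5, e.g. 8, 2, 0, -2, -3.

5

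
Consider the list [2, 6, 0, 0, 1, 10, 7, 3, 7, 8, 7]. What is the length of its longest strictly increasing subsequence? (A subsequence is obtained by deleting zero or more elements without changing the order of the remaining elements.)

One longest increasing subsequence is 0, 1, 3, 7, 8 (positions 3,5,8,9,10), of length 5; no longer one exists.

5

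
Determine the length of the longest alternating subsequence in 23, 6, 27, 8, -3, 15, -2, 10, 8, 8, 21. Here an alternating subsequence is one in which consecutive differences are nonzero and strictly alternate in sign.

Track the best alternating length ending on an up-step vs a down-step at each position: up/down = 1/1, 1/2, 3/1, 3/4, 1/4, 5/4, 5/6, 7/6, 7/8, 7/8, 9/4.
The maximum over both is 9; one such subsequence is 23, 6, 27, 8, 15, -2, 10, 8, 21.

9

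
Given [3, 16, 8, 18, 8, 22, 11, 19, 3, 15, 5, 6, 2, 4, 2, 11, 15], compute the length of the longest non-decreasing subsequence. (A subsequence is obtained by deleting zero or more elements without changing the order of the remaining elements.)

Let dp[i] be the longest non-decreasing subsequence ending at position i. Then dp = [1, 2, 2, 3, 3, 4, 4, 5, 2, 5, 3, 4, 1, 3, 2, 5, 6].
The maximum is 6; one witness is 3, 8, 8, 11, 15, 15 at positions 1,3,5,7,10,17.

6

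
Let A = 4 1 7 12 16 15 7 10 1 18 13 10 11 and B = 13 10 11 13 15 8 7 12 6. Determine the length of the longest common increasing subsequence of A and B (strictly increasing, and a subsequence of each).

A longest common strictly increasing subsequence is 10, 11 (length 2); it appears in order in both A and B, and no longer such subsequence exists.

2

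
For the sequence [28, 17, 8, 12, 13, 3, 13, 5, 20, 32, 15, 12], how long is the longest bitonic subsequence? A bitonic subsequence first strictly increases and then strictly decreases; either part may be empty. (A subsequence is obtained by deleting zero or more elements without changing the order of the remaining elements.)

One longest bitonic subsequence is 8, 12, 13, 20, 32, 15, 12 (positions 3,4,5,9,10,11,12): it rises to 32 then falls. Length 7 is optimal.

7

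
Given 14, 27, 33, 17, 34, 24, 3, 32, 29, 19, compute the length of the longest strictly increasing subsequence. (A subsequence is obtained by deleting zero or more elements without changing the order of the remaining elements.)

One longest increasing subsequence is 14, 27, 33, 34 (positions 1,2,3,5), of length 4; no longer one exists.

4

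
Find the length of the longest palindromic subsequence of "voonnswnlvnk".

One longest palindromic subsequence is nnwnn (positions 4,5,7,8,11); it reads the same forward and backward, and the interval DP gives dp[1][12] = 5.

5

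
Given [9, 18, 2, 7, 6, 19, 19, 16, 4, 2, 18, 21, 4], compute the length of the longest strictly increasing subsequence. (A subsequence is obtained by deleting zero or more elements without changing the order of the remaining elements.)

5

Scanning left to right, the best length ending at each element is: 9→1, 18→2, 2→1, 7→2, 6→2, 19→3, 19→3, 16→3, 4→2, 2→1, 18→4, 21→5, 4→2.
So the longest increasing subsequence has length 5, e.g. 2, 7, 16, 18, 21.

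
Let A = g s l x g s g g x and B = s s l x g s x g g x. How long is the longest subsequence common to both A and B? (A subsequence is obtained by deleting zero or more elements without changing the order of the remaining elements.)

Backtracking the LCS table gives one alignment: s (A2,B2) → l (A3,B3) → x (A4,B4) → g (A5,B5) → s (A6,B6) → g (A7,B8) → g (A8,B9) → x (A9,B10).
So the longest common subsequence has length 8.

8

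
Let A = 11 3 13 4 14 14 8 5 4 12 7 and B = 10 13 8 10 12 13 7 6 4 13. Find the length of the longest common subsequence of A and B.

Backtracking the LCS table gives one alignment: 13 (A3,B2) → 8 (A7,B3) → 12 (A10,B5) → 7 (A11,B7).
So the longest common subsequence has length 4.

4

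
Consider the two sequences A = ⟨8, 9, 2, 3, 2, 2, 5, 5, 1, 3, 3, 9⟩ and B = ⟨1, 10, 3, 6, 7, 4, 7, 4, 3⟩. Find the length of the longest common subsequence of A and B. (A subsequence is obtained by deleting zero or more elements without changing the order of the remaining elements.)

3

Backtracking the LCS table gives one alignment: 1 (A9,B1) → 3 (A10,B3) → 3 (A11,B9).
So the longest common subsequence has length 3.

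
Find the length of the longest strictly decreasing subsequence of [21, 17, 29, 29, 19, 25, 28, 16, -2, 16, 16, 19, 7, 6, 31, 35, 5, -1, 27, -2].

Let dp[i] be the longest decreasing subsequence ending at position i. Then dp = [1, 2, 1, 1, 2, 2, 2, 3, 4, 3, 3, 3, 4, 5, 1, 1, 6, 7, 3, 8].
The maximum is 8; one witness is 21, 17, 16, 7, 6, 5, -1, -2 at positions 1,2,8,13,14,17,18,20.

8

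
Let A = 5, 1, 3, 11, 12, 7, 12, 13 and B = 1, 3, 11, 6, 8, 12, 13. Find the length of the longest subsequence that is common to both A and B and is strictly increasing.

5

A longest common strictly increasing subsequence is 1, 3, 11, 12, 13 (length 5); it appears in order in both A and B, and no longer such subsequence exists.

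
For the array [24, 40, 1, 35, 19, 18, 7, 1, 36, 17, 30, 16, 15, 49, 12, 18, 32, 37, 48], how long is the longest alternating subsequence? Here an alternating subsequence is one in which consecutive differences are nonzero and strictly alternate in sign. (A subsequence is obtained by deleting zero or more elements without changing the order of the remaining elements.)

12

A longest alternating subsequence is 24, 40, 1, 35, 19, 36, 17, 30, 16, 49, 12, 18 (positions 1,2,3,4,5,9,10,11,12,14,15,16); its 11 consecutive differences strictly alternate in sign, and length 12 is optimal.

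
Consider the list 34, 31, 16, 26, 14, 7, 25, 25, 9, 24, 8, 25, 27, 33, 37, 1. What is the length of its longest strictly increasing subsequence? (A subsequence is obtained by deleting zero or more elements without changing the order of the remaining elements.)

One longest increasing subsequence is 7, 9, 24, 25, 27, 33, 37 (positions 6,9,10,12,13,14,15), of length 7; no longer one exists.

7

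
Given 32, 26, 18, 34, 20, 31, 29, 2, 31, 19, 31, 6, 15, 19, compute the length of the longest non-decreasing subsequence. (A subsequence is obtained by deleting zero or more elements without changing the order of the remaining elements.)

5

One longest non-decreasing subsequence is 18, 20, 31, 31, 31 (positions 3,5,6,9,11), of length 5; no longer one exists.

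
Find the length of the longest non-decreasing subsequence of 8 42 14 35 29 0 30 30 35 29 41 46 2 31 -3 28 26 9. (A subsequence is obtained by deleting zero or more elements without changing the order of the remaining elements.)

One longest non-decreasing subsequence is 8, 14, 29, 30, 30, 35, 41, 46 (positions 1,3,5,7,8,9,11,12), of length 8; no longer one exists.

8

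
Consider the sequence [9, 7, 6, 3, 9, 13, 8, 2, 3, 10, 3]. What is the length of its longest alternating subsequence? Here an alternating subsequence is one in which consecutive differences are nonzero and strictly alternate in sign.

A longest alternating subsequence is 9, 7, 9, 8, 10, 3 (positions 1,2,5,7,10,11); its 5 consecutive differences strictly alternate in sign, and length 6 is optimal.

6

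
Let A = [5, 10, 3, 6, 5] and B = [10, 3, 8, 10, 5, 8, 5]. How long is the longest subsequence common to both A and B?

Backtracking the LCS table gives one alignment: 10 (A2,B1) → 3 (A3,B2) → 5 (A5,B7).
So the longest common subsequence has length 3.

3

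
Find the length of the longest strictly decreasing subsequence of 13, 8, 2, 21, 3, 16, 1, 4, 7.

Scanning left to right, the best length ending at each element is: 13→1, 8→2, 2→3, 21→1, 3→3, 16→2, 1→4, 4→3, 7→3.
So the longest decreasing subsequence has length 4, e.g. 13, 8, 2, 1.

4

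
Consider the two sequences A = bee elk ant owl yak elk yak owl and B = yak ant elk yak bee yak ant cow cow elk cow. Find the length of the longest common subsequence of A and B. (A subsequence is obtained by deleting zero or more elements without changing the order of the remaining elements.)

A longest common subsequence is bee, ant, elk (length 3); the LCS DP confirms no longer common subsequence exists.

3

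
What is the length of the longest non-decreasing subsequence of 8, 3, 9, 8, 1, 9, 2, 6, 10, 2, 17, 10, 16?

Scanning left to right, the best length ending at each element is: 8→1, 3→1, 9→2, 8→2, 1→1, 9→3, 2→2, 6→3, 10→4, 2→3, 17→5, 10→5, 16→6.
So the longest non-decreasing subsequence has length 6, e.g. 8, 9, 9, 10, 10, 16.

6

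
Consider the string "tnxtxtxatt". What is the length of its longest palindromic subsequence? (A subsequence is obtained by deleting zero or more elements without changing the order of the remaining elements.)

7

Using dp[i][j] = 2 + dp[i+1][j−1] if the ends match, else max(dp[i+1][j], dp[i][j−1]):
dp[1][10] = 7. A witness is ttxtxtt at positions 1,4,5,6,7,9,10.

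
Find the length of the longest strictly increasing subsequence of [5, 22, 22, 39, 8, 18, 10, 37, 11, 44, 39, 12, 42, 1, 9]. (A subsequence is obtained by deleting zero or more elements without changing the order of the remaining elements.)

6

Let dp[i] be the longest increasing subsequence ending at position i. Then dp = [1, 2, 2, 3, 2, 3, 3, 4, 4, 5, 5, 5, 6, 1, 3].
The maximum is 6; one witness is 5, 8, 18, 37, 39, 42 at positions 1,5,6,8,11,13.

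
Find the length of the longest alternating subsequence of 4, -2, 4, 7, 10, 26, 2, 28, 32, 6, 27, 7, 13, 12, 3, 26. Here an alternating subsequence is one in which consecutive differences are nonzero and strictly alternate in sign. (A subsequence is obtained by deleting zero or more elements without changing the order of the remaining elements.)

11

Track the best alternating length ending on an up-step vs a down-step at each position: up/down = 1/1, 1/2, 3/1, 3/1, 3/1, 3/1, 3/4, 5/1, 5/1, 5/6, 7/6, 7/8, 9/8, 9/10, 5/10, 11/8.
The maximum over both is 11; one such subsequence is 4, -2, 4, 2, 28, 6, 27, 7, 13, 12, 26.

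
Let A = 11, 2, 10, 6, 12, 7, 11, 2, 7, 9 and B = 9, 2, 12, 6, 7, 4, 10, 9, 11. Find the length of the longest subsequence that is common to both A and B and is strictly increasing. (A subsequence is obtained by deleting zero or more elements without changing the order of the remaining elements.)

For each value that appears in both, track the longest common increasing run ending there.
The best achievable length is 4; one witness is 2, 6, 7, 9 (A-positions 2,4,6,10, B-positions 2,4,5,8).

4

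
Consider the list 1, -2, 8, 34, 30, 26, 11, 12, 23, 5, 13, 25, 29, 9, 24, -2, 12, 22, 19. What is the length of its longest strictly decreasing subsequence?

7

Scanning left to right, the best length ending at each element is: 1→1, -2→2, 8→1, 34→1, 30→2, 26→3, 11→4, 12→4, 23→4, 5→5, 13→5, 25→4, 29→3, 9→6, 24→5, -2→7, 12→6, 22→6, 19→7.
So the longest decreasing subsequence has length 7, e.g. 34, 30, 26, 23, 13, 9, -2.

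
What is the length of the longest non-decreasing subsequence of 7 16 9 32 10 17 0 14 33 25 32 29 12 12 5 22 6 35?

Let dp[i] be the longest non-decreasing subsequence ending at position i. Then dp = [1, 2, 2, 3, 3, 4, 1, 4, 5, 5, 6, 6, 4, 5, 2, 6, 3, 7].
The maximum is 7; one witness is 7, 9, 10, 17, 25, 32, 35 at positions 1,3,5,6,10,11,18.

7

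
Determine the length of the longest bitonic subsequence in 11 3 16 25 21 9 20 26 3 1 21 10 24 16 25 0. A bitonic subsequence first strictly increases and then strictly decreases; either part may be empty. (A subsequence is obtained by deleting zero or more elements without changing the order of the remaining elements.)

8

One longest bitonic subsequence is 11, 16, 25, 21, 20, 3, 1, 0 (positions 1,3,4,5,7,9,10,16): it rises to 25 then falls. Length 8 is optimal.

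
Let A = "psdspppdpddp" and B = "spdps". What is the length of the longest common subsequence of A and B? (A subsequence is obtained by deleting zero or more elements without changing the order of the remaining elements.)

Backtracking the LCS table gives one alignment: s (A4,B1) → p (A7,B2) → d (A8,B3) → p (A9,B4).
So the longest common subsequence has length 4.

4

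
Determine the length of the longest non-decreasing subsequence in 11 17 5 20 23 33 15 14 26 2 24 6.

5

Let dp[i] be the longest non-decreasing subsequence ending at position i. Then dp = [1, 2, 1, 3, 4, 5, 2, 2, 5, 1, 5, 2].
The maximum is 5; one witness is 11, 17, 20, 23, 33 at positions 1,2,4,5,6.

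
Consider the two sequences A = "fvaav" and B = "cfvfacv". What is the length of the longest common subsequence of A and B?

4

Backtracking the LCS table gives one alignment: f (A1,B2) → v (A2,B3) → a (A3,B5) → v (A5,B7).
So the longest common subsequence has length 4.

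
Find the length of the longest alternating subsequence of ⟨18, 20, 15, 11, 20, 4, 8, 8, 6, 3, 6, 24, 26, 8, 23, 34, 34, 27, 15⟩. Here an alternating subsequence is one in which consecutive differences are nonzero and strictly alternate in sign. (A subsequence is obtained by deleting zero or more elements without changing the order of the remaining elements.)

11

Track the best alternating length ending on an up-step vs a down-step at each position: up/down = 1/1, 2/1, 1/3, 1/3, 4/1, 1/5, 6/5, 6/5, 6/7, 1/7, 8/7, 8/1, 8/1, 8/9, 10/9, 10/1, 10/1, 10/11, 10/11.
The maximum over both is 11; one such subsequence is 18, 20, 15, 20, 4, 8, 6, 24, 8, 34, 27.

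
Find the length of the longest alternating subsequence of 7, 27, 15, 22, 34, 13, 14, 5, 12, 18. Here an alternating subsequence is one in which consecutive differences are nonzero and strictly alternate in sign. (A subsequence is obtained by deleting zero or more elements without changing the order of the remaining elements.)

8

Track the best alternating length ending on an up-step vs a down-step at each position: up/down = 1/1, 2/1, 2/3, 4/3, 4/1, 2/5, 6/5, 1/7, 8/7, 8/5.
The maximum over both is 8; one such subsequence is 7, 27, 15, 22, 13, 14, 5, 12.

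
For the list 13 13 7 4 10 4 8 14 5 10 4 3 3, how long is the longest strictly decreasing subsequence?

6

Scanning left to right, the best length ending at each element is: 13→1, 13→1, 7→2, 4→3, 10→2, 4→3, 8→3, 14→1, 5→4, 10→2, 4→5, 3→6, 3→6.
So the longest decreasing subsequence has length 6, e.g. 13, 10, 8, 5, 4, 3.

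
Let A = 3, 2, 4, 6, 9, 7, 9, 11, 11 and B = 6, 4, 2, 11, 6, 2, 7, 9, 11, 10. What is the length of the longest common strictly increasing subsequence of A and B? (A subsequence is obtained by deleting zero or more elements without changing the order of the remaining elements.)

For each value that appears in both, track the longest common increasing run ending there.
The best achievable length is 5; one witness is 4, 6, 7, 9, 11 (A-positions 3,4,6,7,8, B-positions 2,5,7,8,9).

5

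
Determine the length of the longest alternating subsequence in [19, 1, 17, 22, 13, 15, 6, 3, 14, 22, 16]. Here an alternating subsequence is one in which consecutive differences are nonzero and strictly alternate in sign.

Track the best alternating length ending on an up-step vs a down-step at each position: up/down = 1/1, 1/2, 3/2, 3/1, 3/4, 5/4, 3/6, 3/6, 7/6, 7/1, 7/8.
The maximum over both is 8; one such subsequence is 19, 1, 17, 13, 15, 6, 22, 16.

8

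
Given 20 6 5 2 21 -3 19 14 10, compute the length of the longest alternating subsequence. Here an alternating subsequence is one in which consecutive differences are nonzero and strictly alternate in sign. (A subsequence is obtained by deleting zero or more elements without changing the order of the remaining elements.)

A longest alternating subsequence is 20, 6, 21, -3, 19, 14 (positions 1,2,5,6,7,8); its 5 consecutive differences strictly alternate in sign, and length 6 is optimal.

6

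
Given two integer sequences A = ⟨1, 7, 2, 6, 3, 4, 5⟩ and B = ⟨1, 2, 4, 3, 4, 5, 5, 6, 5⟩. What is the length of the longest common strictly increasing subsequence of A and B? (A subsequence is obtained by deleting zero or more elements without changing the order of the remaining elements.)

A longest common strictly increasing subsequence is 1, 2, 3, 4, 5 (length 5); it appears in order in both A and B, and no longer such subsequence exists.

5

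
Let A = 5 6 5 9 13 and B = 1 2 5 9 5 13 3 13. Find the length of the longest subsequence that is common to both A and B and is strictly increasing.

3

A longest common strictly increasing subsequence is 5, 9, 13 (length 3); it appears in order in both A and B, and no longer such subsequence exists.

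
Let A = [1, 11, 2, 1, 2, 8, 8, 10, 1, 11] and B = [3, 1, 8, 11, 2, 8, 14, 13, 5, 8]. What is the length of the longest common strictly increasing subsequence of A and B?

For each value that appears in both, track the longest common increasing run ending there.
The best achievable length is 3; one witness is 1, 8, 11 (A-positions 1,6,10, B-positions 2,3,4).

3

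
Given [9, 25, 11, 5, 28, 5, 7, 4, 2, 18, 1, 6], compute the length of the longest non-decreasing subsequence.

One longest non-decreasing subsequence is 5, 5, 7, 18 (positions 4,6,7,10), of length 4; no longer one exists.

4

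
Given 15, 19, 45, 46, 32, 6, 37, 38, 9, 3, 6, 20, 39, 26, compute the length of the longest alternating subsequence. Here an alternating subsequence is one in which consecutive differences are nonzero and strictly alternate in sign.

Track the best alternating length ending on an up-step vs a down-step at each position: up/down = 1/1, 2/1, 2/1, 2/1, 2/3, 1/3, 4/3, 4/3, 4/5, 1/5, 6/5, 6/5, 6/3, 6/7.
The maximum over both is 7; one such subsequence is 15, 45, 32, 37, 9, 39, 26.

7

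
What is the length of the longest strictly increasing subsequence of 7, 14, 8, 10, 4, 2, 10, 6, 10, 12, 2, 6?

Scanning left to right, the best length ending at each element is: 7→1, 14→2, 8→2, 10→3, 4→1, 2→1, 10→3, 6→2, 10→3, 12→4, 2→1, 6→2.
So the longest increasing subsequence has length 4, e.g. 7, 8, 10, 12.

4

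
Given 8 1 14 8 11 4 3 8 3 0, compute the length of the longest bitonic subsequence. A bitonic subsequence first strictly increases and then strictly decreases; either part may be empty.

6

Let inc[i] be the LIS ending at i and dec[i] the longest strictly decreasing subsequence starting at i. inc = [1, 1, 2, 2, 3, 2, 2, 3, 2, 1], dec = [4, 2, 5, 4, 4, 3, 2, 3, 2, 1].
max_i inc[i]+dec[i]−1 = 6, with one witness 8, 14, 11, 8, 3, 0.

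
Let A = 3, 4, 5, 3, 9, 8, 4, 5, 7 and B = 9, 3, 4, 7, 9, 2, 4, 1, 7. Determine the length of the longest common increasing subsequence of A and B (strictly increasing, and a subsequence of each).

3

For each value that appears in both, track the longest common increasing run ending there.
The best achievable length is 3; one witness is 3, 4, 7 (A-positions 1,2,9, B-positions 2,3,4).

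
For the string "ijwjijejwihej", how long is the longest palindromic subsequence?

Using dp[i][j] = 2 + dp[i+1][j−1] if the ends match, else max(dp[i+1][j], dp[i][j−1]):
dp[1][13] = 7. A witness is jijejij at positions 2,5,6,7,8,10,13.

7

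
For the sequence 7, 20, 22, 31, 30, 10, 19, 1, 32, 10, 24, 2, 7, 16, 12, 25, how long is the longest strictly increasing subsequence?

5

Let dp[i] be the longest increasing subsequence ending at position i. Then dp = [1, 2, 3, 4, 4, 2, 3, 1, 5, 2, 4, 2, 3, 4, 4, 5].
The maximum is 5; one witness is 7, 20, 22, 31, 32 at positions 1,2,3,4,9.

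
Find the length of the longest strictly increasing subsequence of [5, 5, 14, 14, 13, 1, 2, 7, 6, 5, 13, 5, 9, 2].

Let dp[i] be the longest increasing subsequence ending at position i. Then dp = [1, 1, 2, 2, 2, 1, 2, 3, 3, 3, 4, 3, 4, 2].
The maximum is 4; one witness is 1, 2, 7, 13 at positions 6,7,8,11.

4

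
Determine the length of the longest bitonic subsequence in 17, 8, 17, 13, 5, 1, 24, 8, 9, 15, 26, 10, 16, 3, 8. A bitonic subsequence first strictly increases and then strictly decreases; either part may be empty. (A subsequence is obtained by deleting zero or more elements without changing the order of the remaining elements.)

7

One longest bitonic subsequence is 5, 8, 9, 15, 26, 16, 8 (positions 5,8,9,10,11,13,15): it rises to 26 then falls. Length 7 is optimal.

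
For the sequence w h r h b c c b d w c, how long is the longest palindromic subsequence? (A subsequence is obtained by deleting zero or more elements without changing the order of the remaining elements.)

6

Using dp[i][j] = 2 + dp[i+1][j−1] if the ends match, else max(dp[i+1][j], dp[i][j−1]):
dp[1][11] = 6. A witness is wbccbw at positions 1,5,6,7,8,10.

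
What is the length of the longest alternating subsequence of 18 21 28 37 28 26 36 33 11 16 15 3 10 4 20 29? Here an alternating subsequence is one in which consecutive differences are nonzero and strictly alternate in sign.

10

Track the best alternating length ending on an up-step vs a down-step at each position: up/down = 1/1, 2/1, 2/1, 2/1, 2/3, 2/3, 4/3, 4/5, 1/5, 6/5, 6/7, 1/7, 8/7, 8/9, 10/5, 10/5.
The maximum over both is 10; one such subsequence is 18, 37, 28, 36, 11, 16, 3, 10, 4, 20.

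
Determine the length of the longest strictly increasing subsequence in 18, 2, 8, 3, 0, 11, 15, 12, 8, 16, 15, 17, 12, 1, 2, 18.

7

Let dp[i] be the longest increasing subsequence ending at position i. Then dp = [1, 1, 2, 2, 1, 3, 4, 4, 3, 5, 5, 6, 4, 2, 3, 7].
The maximum is 7; one witness is 2, 8, 11, 15, 16, 17, 18 at positions 2,3,6,7,10,12,16.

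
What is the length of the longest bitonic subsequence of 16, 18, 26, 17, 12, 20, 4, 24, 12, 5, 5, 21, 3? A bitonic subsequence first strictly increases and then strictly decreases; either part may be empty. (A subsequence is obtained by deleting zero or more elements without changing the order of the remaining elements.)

7

One longest bitonic subsequence is 16, 18, 26, 24, 12, 5, 3 (positions 1,2,3,8,9,11,13): it rises to 26 then falls. Length 7 is optimal.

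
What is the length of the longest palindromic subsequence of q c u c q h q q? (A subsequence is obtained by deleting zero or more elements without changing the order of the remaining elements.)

5

Using dp[i][j] = 2 + dp[i+1][j−1] if the ends match, else max(dp[i+1][j], dp[i][j−1]):
dp[1][8] = 5. A witness is qqhqq at positions 1,5,6,7,8.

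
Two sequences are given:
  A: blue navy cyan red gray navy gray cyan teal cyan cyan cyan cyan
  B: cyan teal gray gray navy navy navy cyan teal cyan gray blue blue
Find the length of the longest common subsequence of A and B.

A longest common subsequence is cyan, gray, navy, cyan, teal, cyan (length 6); the LCS DP confirms no longer common subsequence exists.

6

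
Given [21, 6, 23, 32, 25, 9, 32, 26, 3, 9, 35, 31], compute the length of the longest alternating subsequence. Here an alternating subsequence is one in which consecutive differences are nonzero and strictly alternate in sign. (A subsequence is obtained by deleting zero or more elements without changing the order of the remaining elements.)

Track the best alternating length ending on an up-step vs a down-step at each position: up/down = 1/1, 1/2, 3/1, 3/1, 3/4, 3/4, 5/1, 5/6, 1/6, 7/6, 7/1, 7/8.
The maximum over both is 8; one such subsequence is 21, 6, 32, 25, 32, 26, 35, 31.

8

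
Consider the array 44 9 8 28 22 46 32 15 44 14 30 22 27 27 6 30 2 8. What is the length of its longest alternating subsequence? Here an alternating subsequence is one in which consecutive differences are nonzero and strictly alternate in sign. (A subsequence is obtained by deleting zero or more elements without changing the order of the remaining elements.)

15

Track the best alternating length ending on an up-step vs a down-step at each position: up/down = 1/1, 1/2, 1/2, 3/2, 3/4, 5/1, 5/6, 3/6, 7/6, 3/8, 9/8, 9/10, 11/10, 11/10, 1/12, 13/8, 1/14, 15/14.
The maximum over both is 15; one such subsequence is 44, 9, 28, 22, 46, 32, 44, 14, 30, 22, 27, 6, 30, 2, 8.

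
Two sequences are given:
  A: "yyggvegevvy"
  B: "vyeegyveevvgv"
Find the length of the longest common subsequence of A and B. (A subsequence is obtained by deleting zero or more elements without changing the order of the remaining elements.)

A longest common subsequence is yyveevv (length 7); the LCS DP confirms no longer common subsequence exists.

7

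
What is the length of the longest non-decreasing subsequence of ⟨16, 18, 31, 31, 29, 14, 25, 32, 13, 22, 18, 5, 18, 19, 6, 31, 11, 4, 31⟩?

Let dp[i] be the longest non-decreasing subsequence ending at position i. Then dp = [1, 2, 3, 4, 3, 1, 3, 5, 1, 3, 3, 1, 4, 5, 2, 6, 3, 1, 7].
The maximum is 7; one witness is 16, 18, 18, 18, 19, 31, 31 at positions 1,2,11,13,14,16,19.

7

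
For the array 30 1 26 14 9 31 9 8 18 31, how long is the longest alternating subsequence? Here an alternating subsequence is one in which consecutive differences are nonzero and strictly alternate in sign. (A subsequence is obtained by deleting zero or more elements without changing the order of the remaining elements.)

Track the best alternating length ending on an up-step vs a down-step at each position: up/down = 1/1, 1/2, 3/2, 3/4, 3/4, 5/1, 3/6, 3/6, 7/6, 7/1.
The maximum over both is 7; one such subsequence is 30, 1, 26, 14, 31, 9, 18.

7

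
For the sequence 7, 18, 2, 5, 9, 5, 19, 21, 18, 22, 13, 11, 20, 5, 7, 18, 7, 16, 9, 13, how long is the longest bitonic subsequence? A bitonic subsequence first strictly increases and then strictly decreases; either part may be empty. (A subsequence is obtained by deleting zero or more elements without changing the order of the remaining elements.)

Let inc[i] be the LIS ending at i and dec[i] the longest strictly decreasing subsequence starting at i. inc = [1, 2, 1, 2, 3, 2, 4, 5, 4, 6, 4, 4, 5, 2, 3, 5, 3, 5, 4, 5], dec = [2, 4, 1, 1, 2, 1, 5, 5, 4, 5, 3, 2, 4, 1, 1, 3, 1, 2, 1, 1].
max_i inc[i]+dec[i]−1 = 10, with one witness 2, 5, 9, 19, 21, 22, 20, 18, 16, 13.

10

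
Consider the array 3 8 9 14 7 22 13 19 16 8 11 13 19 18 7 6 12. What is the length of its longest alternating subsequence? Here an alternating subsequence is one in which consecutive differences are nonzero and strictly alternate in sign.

A longest alternating subsequence is 3, 8, 7, 22, 13, 19, 8, 11, 7, 12 (positions 1,2,5,6,7,8,10,11,15,17); its 9 consecutive differences strictly alternate in sign, and length 10 is optimal.

10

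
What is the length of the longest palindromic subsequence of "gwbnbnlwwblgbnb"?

10

Using dp[i][j] = 2 + dp[i+1][j−1] if the ends match, else max(dp[i+1][j], dp[i][j−1]):
dp[1][15] = 10. A witness is bnblwwlbnb at positions 3,4,5,7,8,9,11,13,14,15.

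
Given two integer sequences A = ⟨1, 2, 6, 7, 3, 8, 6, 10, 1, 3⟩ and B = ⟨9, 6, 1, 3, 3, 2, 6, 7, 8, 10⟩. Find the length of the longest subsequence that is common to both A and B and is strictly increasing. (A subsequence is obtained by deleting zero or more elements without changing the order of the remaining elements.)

For each value that appears in both, track the longest common increasing run ending there.
The best achievable length is 6; one witness is 1, 2, 6, 7, 8, 10 (A-positions 1,2,3,4,6,8, B-positions 3,6,7,8,9,10).

6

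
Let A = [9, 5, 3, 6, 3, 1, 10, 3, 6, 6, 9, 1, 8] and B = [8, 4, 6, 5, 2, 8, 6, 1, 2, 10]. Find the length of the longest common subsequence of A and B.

A longest common subsequence is 5, 6, 1, 10 (length 4); the LCS DP confirms no longer common subsequence exists.

4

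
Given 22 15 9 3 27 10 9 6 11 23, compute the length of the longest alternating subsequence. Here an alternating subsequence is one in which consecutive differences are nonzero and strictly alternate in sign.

Track the best alternating length ending on an up-step vs a down-step at each position: up/down = 1/1, 1/2, 1/2, 1/2, 3/1, 3/4, 3/4, 3/4, 5/4, 5/4.
The maximum over both is 5; one such subsequence is 22, 15, 27, 10, 11.

5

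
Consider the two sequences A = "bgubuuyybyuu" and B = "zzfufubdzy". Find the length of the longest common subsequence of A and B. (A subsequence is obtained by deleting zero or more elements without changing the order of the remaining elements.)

A longest common subsequence is uuby (length 4); the LCS DP confirms no longer common subsequence exists.

4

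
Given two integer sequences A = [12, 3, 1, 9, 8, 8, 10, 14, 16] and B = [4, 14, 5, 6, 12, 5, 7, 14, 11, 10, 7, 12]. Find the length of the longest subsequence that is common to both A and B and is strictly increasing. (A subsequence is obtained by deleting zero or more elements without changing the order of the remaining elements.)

For each value that appears in both, track the longest common increasing run ending there.
The best achievable length is 2; one witness is 12, 14 (A-positions 1,8, B-positions 5,8).

2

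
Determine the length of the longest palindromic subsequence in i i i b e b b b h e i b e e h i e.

9

One longest palindromic subsequence is ibebbbebi (positions 3,4,5,6,7,8,10,12,16); it reads the same forward and backward, and the interval DP gives dp[1][17] = 9.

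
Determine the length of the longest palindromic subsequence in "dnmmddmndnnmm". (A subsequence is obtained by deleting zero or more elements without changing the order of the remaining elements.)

8

Using dp[i][j] = 2 + dp[i+1][j−1] if the ends match, else max(dp[i+1][j], dp[i][j−1]):
dp[1][13] = 8. A witness is dnmddmnd at positions 1,2,3,5,6,7,8,9.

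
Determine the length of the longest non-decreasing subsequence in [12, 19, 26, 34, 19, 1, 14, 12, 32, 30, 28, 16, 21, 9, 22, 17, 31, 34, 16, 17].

Let dp[i] be the longest non-decreasing subsequence ending at position i. Then dp = [1, 2, 3, 4, 3, 1, 2, 2, 4, 4, 4, 3, 4, 2, 5, 4, 6, 7, 4, 5].
The maximum is 7; one witness is 12, 19, 19, 21, 22, 31, 34 at positions 1,2,5,13,15,17,18.

7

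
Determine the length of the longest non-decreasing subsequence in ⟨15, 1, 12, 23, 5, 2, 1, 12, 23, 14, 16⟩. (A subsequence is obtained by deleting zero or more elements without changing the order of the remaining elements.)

Let dp[i] be the longest non-decreasing subsequence ending at position i. Then dp = [1, 1, 2, 3, 2, 2, 2, 3, 4, 4, 5].
The maximum is 5; one witness is 1, 12, 12, 14, 16 at positions 2,3,8,10,11.

5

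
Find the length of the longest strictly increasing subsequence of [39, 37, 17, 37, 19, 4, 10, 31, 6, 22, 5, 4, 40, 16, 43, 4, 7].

Let dp[i] be the longest increasing subsequence ending at position i. Then dp = [1, 1, 1, 2, 2, 1, 2, 3, 2, 3, 2, 1, 4, 3, 5, 1, 3].
The maximum is 5; one witness is 17, 19, 31, 40, 43 at positions 3,5,8,13,15.

5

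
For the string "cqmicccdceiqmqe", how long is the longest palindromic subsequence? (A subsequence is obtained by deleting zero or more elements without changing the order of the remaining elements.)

10

One longest palindromic subsequence is qmiccccimq (positions 2,3,4,5,6,7,9,11,13,14); it reads the same forward and backward, and the interval DP gives dp[1][15] = 10.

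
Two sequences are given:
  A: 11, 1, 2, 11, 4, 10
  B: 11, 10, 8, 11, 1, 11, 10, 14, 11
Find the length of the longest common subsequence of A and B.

4

A longest common subsequence is 11, 1, 11, 10 (length 4); the LCS DP confirms no longer common subsequence exists.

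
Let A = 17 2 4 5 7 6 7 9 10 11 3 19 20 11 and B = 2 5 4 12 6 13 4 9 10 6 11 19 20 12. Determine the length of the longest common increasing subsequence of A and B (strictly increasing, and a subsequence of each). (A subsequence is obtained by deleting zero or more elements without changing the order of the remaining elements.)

For each value that appears in both, track the longest common increasing run ending there.
The best achievable length is 8; one witness is 2, 5, 6, 9, 10, 11, 19, 20 (A-positions 2,4,6,8,9,10,12,13, B-positions 1,2,5,8,9,11,12,13).

8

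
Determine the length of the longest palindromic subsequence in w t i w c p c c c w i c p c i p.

10

Using dp[i][j] = 2 + dp[i+1][j−1] if the ends match, else max(dp[i+1][j], dp[i][j−1]):
dp[1][16] = 10. A witness is icpccccpci at positions 3,5,6,7,8,9,12,13,14,15.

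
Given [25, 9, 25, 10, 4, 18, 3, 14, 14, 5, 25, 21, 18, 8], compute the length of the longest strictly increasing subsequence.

Let dp[i] be the longest increasing subsequence ending at position i. Then dp = [1, 1, 2, 2, 1, 3, 1, 3, 3, 2, 4, 4, 4, 3].
The maximum is 4; one witness is 9, 10, 18, 25 at positions 2,4,6,11.

4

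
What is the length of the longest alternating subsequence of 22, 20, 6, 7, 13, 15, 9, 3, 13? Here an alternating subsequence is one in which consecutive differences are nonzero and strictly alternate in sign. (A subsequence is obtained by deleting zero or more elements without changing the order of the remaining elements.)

Track the best alternating length ending on an up-step vs a down-step at each position: up/down = 1/1, 1/2, 1/2, 3/2, 3/2, 3/2, 3/4, 1/4, 5/4.
The maximum over both is 5; one such subsequence is 22, 6, 13, 9, 13.

5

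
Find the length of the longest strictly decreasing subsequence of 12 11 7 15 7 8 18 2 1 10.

One longest decreasing subsequence is 12, 11, 7, 2, 1 (positions 1,2,3,8,9), of length 5; no longer one exists.

5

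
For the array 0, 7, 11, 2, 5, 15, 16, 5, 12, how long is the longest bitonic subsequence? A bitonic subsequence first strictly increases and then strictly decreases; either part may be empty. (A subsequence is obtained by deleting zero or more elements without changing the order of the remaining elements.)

One longest bitonic subsequence is 0, 7, 11, 15, 16, 12 (positions 1,2,3,6,7,9): it rises to 16 then falls. Length 6 is optimal.

6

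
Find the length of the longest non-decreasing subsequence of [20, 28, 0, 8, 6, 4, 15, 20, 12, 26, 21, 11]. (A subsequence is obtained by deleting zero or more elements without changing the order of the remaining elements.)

Scanning left to right, the best length ending at each element is: 20→1, 28→2, 0→1, 8→2, 6→2, 4→2, 15→3, 20→4, 12→3, 26→5, 21→5, 11→3.
So the longest non-decreasing subsequence has length 5, e.g. 0, 8, 15, 20, 26.

5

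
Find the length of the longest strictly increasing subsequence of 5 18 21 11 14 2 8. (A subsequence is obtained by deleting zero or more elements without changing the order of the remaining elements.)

Scanning left to right, the best length ending at each element is: 5→1, 18→2, 21→3, 11→2, 14→3, 2→1, 8→2.
So the longest increasing subsequence has length 3, e.g. 5, 18, 21.

3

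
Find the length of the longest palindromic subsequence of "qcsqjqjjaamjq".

6

Using dp[i][j] = 2 + dp[i+1][j−1] if the ends match, else max(dp[i+1][j], dp[i][j−1]):
dp[1][13] = 6. A witness is qjaajq at positions 1,5,9,10,12,13.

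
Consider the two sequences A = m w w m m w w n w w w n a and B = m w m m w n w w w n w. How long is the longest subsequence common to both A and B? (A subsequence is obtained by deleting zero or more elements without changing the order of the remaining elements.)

A longest common subsequence is mwmmwnwwwn (length 10); the LCS DP confirms no longer common subsequence exists.

10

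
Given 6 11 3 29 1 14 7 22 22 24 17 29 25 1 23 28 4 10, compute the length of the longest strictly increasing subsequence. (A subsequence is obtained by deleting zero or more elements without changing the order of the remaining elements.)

7

Let dp[i] be the longest increasing subsequence ending at position i. Then dp = [1, 2, 1, 3, 1, 3, 2, 4, 4, 5, 4, 6, 6, 1, 5, 7, 2, 3].
The maximum is 7; one witness is 6, 11, 14, 22, 24, 25, 28 at positions 1,2,6,8,10,13,16.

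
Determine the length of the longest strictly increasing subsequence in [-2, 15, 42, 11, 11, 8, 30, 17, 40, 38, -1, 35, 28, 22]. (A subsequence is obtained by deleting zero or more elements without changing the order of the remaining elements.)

4

Let dp[i] be the longest increasing subsequence ending at position i. Then dp = [1, 2, 3, 2, 2, 2, 3, 3, 4, 4, 2, 4, 4, 4].
The maximum is 4; one witness is -2, 15, 30, 40 at positions 1,2,7,9.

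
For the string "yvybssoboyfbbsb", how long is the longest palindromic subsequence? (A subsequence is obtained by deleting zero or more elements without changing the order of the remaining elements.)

Using dp[i][j] = 2 + dp[i+1][j−1] if the ends match, else max(dp[i+1][j], dp[i][j−1]):
dp[1][15] = 7. A witness is bsbbbsb at positions 4,5,8,12,13,14,15.

7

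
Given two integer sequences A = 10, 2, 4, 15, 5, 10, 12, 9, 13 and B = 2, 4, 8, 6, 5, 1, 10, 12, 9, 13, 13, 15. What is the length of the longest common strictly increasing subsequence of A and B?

6

A longest common strictly increasing subsequence is 2, 4, 5, 10, 12, 13 (length 6); it appears in order in both A and B, and no longer such subsequence exists.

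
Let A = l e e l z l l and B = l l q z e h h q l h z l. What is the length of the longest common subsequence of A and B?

5

A longest common subsequence is lelzl (length 5); the LCS DP confirms no longer common subsequence exists.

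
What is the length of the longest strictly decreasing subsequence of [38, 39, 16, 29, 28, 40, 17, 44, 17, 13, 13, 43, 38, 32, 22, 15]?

6

Let dp[i] be the longest decreasing subsequence ending at position i. Then dp = [1, 1, 2, 2, 3, 1, 4, 1, 4, 5, 5, 2, 3, 4, 5, 6].
The maximum is 6; one witness is 44, 43, 38, 32, 22, 15 at positions 8,12,13,14,15,16.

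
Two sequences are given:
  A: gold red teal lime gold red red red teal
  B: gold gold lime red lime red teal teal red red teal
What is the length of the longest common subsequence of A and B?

Backtracking the LCS table gives one alignment: gold (A1,B2) → red (A2,B4) → lime (A4,B5) → red (A6,B6) → red (A7,B9) → red (A8,B10) → teal (A9,B11).
So the longest common subsequence has length 7.

7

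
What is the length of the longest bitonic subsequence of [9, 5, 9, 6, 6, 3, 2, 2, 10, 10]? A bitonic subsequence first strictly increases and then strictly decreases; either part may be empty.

5

One longest bitonic subsequence is 5, 9, 6, 3, 2 (positions 2,3,5,6,8): it rises to 9 then falls. Length 5 is optimal.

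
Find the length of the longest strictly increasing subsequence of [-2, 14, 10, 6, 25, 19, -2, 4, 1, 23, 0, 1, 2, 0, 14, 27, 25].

6

Scanning left to right, the best length ending at each element is: -2→1, 14→2, 10→2, 6→2, 25→3, 19→3, -2→1, 4→2, 1→2, 23→4, 0→2, 1→3, 2→4, 0→2, 14→5, 27→6, 25→6.
So the longest increasing subsequence has length 6, e.g. -2, 0, 1, 2, 14, 27.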